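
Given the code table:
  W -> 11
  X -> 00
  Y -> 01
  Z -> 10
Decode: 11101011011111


Decoding:
11 -> W
10 -> Z
10 -> Z
11 -> W
01 -> Y
11 -> W
11 -> W


Result: WZZWYWW


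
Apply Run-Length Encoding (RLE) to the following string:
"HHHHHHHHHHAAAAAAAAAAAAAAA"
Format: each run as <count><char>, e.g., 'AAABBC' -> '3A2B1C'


Scanning runs left to right:
  i=0: run of 'H' x 10 -> '10H'
  i=10: run of 'A' x 15 -> '15A'

RLE = 10H15A


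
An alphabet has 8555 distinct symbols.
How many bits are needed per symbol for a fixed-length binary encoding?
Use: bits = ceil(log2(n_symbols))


log2(8555) = 13.0626
Bracket: 2^13 = 8192 < 8555 <= 2^14 = 16384
So ceil(log2(8555)) = 14

bits = ceil(log2(8555)) = ceil(13.0626) = 14 bits


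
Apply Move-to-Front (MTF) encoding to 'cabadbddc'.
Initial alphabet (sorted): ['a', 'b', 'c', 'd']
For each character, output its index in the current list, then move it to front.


MTF encoding:
'c': index 2 in ['a', 'b', 'c', 'd'] -> ['c', 'a', 'b', 'd']
'a': index 1 in ['c', 'a', 'b', 'd'] -> ['a', 'c', 'b', 'd']
'b': index 2 in ['a', 'c', 'b', 'd'] -> ['b', 'a', 'c', 'd']
'a': index 1 in ['b', 'a', 'c', 'd'] -> ['a', 'b', 'c', 'd']
'd': index 3 in ['a', 'b', 'c', 'd'] -> ['d', 'a', 'b', 'c']
'b': index 2 in ['d', 'a', 'b', 'c'] -> ['b', 'd', 'a', 'c']
'd': index 1 in ['b', 'd', 'a', 'c'] -> ['d', 'b', 'a', 'c']
'd': index 0 in ['d', 'b', 'a', 'c'] -> ['d', 'b', 'a', 'c']
'c': index 3 in ['d', 'b', 'a', 'c'] -> ['c', 'd', 'b', 'a']


Output: [2, 1, 2, 1, 3, 2, 1, 0, 3]


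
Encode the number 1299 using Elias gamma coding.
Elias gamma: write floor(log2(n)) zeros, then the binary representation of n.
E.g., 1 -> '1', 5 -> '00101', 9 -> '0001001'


num_bits = floor(log2(1299)) + 1 = 11
leading_zeros = num_bits - 1 = 10
binary(1299) = 10100010011

Elias gamma(1299) = '0000000000' + '10100010011' = 000000000010100010011 (21 bits)


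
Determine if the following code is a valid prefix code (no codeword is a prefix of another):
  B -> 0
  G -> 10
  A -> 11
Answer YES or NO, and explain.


Checking each pair (does one codeword prefix another?):
  B='0' vs G='10': no prefix
  B='0' vs A='11': no prefix
  G='10' vs B='0': no prefix
  G='10' vs A='11': no prefix
  A='11' vs B='0': no prefix
  A='11' vs G='10': no prefix
No violation found over all pairs.

YES -- this is a valid prefix code. No codeword is a prefix of any other codeword.


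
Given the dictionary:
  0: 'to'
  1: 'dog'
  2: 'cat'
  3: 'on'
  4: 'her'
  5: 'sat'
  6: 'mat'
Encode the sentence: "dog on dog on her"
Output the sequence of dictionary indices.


Look up each word in the dictionary:
  'dog' -> 1
  'on' -> 3
  'dog' -> 1
  'on' -> 3
  'her' -> 4

Encoded: [1, 3, 1, 3, 4]


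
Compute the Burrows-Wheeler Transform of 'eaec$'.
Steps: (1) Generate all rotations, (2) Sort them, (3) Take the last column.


Rotations (sorted):
  0: $eaec -> last char: c
  1: aec$e -> last char: e
  2: c$eae -> last char: e
  3: eaec$ -> last char: $
  4: ec$ea -> last char: a


BWT = cee$a


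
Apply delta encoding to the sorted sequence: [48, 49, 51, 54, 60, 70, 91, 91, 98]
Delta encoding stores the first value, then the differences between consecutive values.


First value: 48
Deltas:
  49 - 48 = 1
  51 - 49 = 2
  54 - 51 = 3
  60 - 54 = 6
  70 - 60 = 10
  91 - 70 = 21
  91 - 91 = 0
  98 - 91 = 7


Delta encoded: [48, 1, 2, 3, 6, 10, 21, 0, 7]


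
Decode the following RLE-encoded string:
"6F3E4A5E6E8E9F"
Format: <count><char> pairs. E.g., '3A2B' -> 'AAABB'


Expanding each <count><char> pair:
  6F -> 'FFFFFF'
  3E -> 'EEE'
  4A -> 'AAAA'
  5E -> 'EEEEE'
  6E -> 'EEEEEE'
  8E -> 'EEEEEEEE'
  9F -> 'FFFFFFFFF'

Decoded = FFFFFFEEEAAAAEEEEEEEEEEEEEEEEEEEFFFFFFFFF


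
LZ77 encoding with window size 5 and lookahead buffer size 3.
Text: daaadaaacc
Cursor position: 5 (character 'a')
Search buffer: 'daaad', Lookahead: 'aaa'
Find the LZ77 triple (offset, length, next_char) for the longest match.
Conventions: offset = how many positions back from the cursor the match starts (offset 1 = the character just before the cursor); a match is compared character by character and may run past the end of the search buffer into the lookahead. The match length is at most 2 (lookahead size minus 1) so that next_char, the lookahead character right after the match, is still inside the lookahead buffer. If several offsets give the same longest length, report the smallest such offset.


Try each offset into the search buffer:
  offset=1 (pos 4, char 'd'): match length 0
  offset=2 (pos 3, char 'a'): match length 1
  offset=3 (pos 2, char 'a'): match length 2
  offset=4 (pos 1, char 'a'): match length 2
  offset=5 (pos 0, char 'd'): match length 0
Longest match has length 2, found at offsets 3, 4; take the smallest, offset 3.
next_char = character at position 5 + 2 = 7 -> 'a'

Best match: offset=3, length=2 (matching 'aa' starting at position 2)
LZ77 triple: (3, 2, 'a')


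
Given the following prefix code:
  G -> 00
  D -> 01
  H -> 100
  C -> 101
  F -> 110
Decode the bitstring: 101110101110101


Decoding step by step:
Bits 101 -> C
Bits 110 -> F
Bits 101 -> C
Bits 110 -> F
Bits 101 -> C


Decoded message: CFCFC


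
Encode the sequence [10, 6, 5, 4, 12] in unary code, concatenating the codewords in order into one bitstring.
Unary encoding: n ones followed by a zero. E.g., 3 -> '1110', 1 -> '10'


Encode each number as n ones followed by a terminating 0:
  10 -> 11111111110 (11 bits)
  6 -> 1111110 (7 bits)
  5 -> 111110 (6 bits)
  4 -> 11110 (5 bits)
  12 -> 1111111111110 (13 bits)
Total length = 11 + 7 + 6 + 5 + 13 = 42 bits.

Unary([10, 6, 5, 4, 12]) = 111111111101111110111110111101111111111110 (42 bits)


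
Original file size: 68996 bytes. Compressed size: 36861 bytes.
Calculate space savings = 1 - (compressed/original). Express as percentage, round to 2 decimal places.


ratio = compressed/original = 36861/68996 = 0.534248
savings = 1 - ratio = 1 - 0.534248 = 0.465752
as a percentage: 0.465752 * 100 = 46.58%

Space savings = 1 - 36861/68996 = 46.58%


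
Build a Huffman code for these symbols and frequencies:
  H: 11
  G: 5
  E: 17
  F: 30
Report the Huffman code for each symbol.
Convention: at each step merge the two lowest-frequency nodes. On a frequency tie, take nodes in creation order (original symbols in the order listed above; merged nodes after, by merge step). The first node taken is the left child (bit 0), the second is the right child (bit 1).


Huffman tree construction:
Step 1: Merge G(5) + H(11) = 16
Step 2: Merge (G+H)(16) + E(17) = 33
Step 3: Merge F(30) + ((G+H)+E)(33) = 63
Read each symbol's code off the tree from the root (left child = 0, right child = 1).

Codes:
  H: 101 (length 3)
  G: 100 (length 3)
  E: 11 (length 2)
  F: 0 (length 1)
Average code length: 112/63 = 1.7778 bits/symbol


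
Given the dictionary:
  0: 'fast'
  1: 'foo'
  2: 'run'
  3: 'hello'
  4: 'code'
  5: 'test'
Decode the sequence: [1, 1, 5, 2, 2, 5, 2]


Look up each index in the dictionary:
  1 -> 'foo'
  1 -> 'foo'
  5 -> 'test'
  2 -> 'run'
  2 -> 'run'
  5 -> 'test'
  2 -> 'run'

Decoded: "foo foo test run run test run"


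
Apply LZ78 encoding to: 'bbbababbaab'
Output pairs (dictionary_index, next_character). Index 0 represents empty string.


LZ78 encoding steps:
Dictionary: {0: ''}
Step 1: w='' (idx 0), next='b' -> output (0, 'b'), add 'b' as idx 1
Step 2: w='b' (idx 1), next='b' -> output (1, 'b'), add 'bb' as idx 2
Step 3: w='' (idx 0), next='a' -> output (0, 'a'), add 'a' as idx 3
Step 4: w='b' (idx 1), next='a' -> output (1, 'a'), add 'ba' as idx 4
Step 5: w='bb' (idx 2), next='a' -> output (2, 'a'), add 'bba' as idx 5
Step 6: w='a' (idx 3), next='b' -> output (3, 'b'), add 'ab' as idx 6


Encoded: [(0, 'b'), (1, 'b'), (0, 'a'), (1, 'a'), (2, 'a'), (3, 'b')]


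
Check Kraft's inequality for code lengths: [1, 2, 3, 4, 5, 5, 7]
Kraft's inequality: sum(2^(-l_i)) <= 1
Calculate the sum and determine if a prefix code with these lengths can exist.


Sum = 2^(-1) + 2^(-2) + 2^(-3) + 2^(-4) + 2^(-5) + 2^(-5) + 2^(-7)
    = 0.5 + 0.25 + 0.125 + 0.0625 + 0.03125 + 0.03125 + 0.0078125
    = 129/128 = 1.0078125
Since 1.0078125 > 1, Kraft's inequality is NOT satisfied.
A prefix code with these lengths CANNOT exist.

Kraft sum = 1.0078125. Not satisfied.


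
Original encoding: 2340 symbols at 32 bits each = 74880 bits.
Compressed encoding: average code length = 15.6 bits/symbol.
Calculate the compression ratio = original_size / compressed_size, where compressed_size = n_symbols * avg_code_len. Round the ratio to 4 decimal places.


original_size = n_symbols * orig_bits = 2340 * 32 = 74880 bits
compressed_size = n_symbols * avg_code_len = 2340 * 15.6 = 36504.0 bits
ratio = original_size / compressed_size = 74880 / 36504.0 = 2.0513

Compression ratio = 2.0513


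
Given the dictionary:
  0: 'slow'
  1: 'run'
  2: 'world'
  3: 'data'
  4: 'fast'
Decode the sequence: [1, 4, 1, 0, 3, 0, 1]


Look up each index in the dictionary:
  1 -> 'run'
  4 -> 'fast'
  1 -> 'run'
  0 -> 'slow'
  3 -> 'data'
  0 -> 'slow'
  1 -> 'run'

Decoded: "run fast run slow data slow run"


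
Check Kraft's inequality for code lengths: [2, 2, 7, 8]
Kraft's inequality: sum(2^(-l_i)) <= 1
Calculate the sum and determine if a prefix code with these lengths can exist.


Sum = 2^(-2) + 2^(-2) + 2^(-7) + 2^(-8)
    = 0.25 + 0.25 + 0.0078125 + 0.00390625
    = 131/256 = 0.51171875
Since 0.51171875 <= 1, Kraft's inequality IS satisfied.
A prefix code with these lengths CAN exist.

Kraft sum = 0.51171875. Satisfied.


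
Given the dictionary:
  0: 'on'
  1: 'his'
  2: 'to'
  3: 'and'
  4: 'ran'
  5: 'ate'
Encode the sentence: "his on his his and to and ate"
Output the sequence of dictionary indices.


Look up each word in the dictionary:
  'his' -> 1
  'on' -> 0
  'his' -> 1
  'his' -> 1
  'and' -> 3
  'to' -> 2
  'and' -> 3
  'ate' -> 5

Encoded: [1, 0, 1, 1, 3, 2, 3, 5]


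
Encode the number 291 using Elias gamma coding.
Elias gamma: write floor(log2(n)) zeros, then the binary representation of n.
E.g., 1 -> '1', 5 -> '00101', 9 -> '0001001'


num_bits = floor(log2(291)) + 1 = 9
leading_zeros = num_bits - 1 = 8
binary(291) = 100100011

Elias gamma(291) = '00000000' + '100100011' = 00000000100100011 (17 bits)


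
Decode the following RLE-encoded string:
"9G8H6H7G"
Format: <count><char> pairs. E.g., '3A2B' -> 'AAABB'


Expanding each <count><char> pair:
  9G -> 'GGGGGGGGG'
  8H -> 'HHHHHHHH'
  6H -> 'HHHHHH'
  7G -> 'GGGGGGG'

Decoded = GGGGGGGGGHHHHHHHHHHHHHHGGGGGGG


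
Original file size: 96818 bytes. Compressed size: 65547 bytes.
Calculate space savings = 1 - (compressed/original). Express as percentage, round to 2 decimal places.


ratio = compressed/original = 65547/96818 = 0.677013
savings = 1 - ratio = 1 - 0.677013 = 0.322987
as a percentage: 0.322987 * 100 = 32.3%

Space savings = 1 - 65547/96818 = 32.3%


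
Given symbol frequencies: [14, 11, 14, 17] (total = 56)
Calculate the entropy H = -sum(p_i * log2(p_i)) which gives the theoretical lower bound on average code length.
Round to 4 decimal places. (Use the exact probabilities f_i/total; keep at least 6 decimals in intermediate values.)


Per-symbol terms -p_i * log2(p_i) with p_i = f_i/56:
  p = 14/56 = 0.250000: log2(p) = -2.000000, -p*log2(p) = 0.500000
  p = 11/56 = 0.196429: log2(p) = -2.347923, -p*log2(p) = 0.461199
  p = 14/56 = 0.250000: log2(p) = -2.000000, -p*log2(p) = 0.500000
  p = 17/56 = 0.303571: log2(p) = -1.719892, -p*log2(p) = 0.522110
H = 0.500000 + 0.461199 + 0.500000 + 0.522110 = 1.983309

H = 1.9833 bits/symbol


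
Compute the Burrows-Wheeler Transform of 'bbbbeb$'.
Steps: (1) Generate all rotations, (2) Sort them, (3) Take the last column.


Rotations (sorted):
  0: $bbbbeb -> last char: b
  1: b$bbbbe -> last char: e
  2: bbbbeb$ -> last char: $
  3: bbbeb$b -> last char: b
  4: bbeb$bb -> last char: b
  5: beb$bbb -> last char: b
  6: eb$bbbb -> last char: b


BWT = be$bbbb


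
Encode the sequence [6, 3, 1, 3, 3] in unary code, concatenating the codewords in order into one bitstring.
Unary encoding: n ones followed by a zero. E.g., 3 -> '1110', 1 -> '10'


Encode each number as n ones followed by a terminating 0:
  6 -> 1111110 (7 bits)
  3 -> 1110 (4 bits)
  1 -> 10 (2 bits)
  3 -> 1110 (4 bits)
  3 -> 1110 (4 bits)
Total length = 7 + 4 + 2 + 4 + 4 = 21 bits.

Unary([6, 3, 1, 3, 3]) = 111111011101011101110 (21 bits)


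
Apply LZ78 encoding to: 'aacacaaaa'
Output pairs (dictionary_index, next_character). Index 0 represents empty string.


LZ78 encoding steps:
Dictionary: {0: ''}
Step 1: w='' (idx 0), next='a' -> output (0, 'a'), add 'a' as idx 1
Step 2: w='a' (idx 1), next='c' -> output (1, 'c'), add 'ac' as idx 2
Step 3: w='ac' (idx 2), next='a' -> output (2, 'a'), add 'aca' as idx 3
Step 4: w='a' (idx 1), next='a' -> output (1, 'a'), add 'aa' as idx 4
Step 5: w='a' (idx 1), end of input -> output (1, '')


Encoded: [(0, 'a'), (1, 'c'), (2, 'a'), (1, 'a'), (1, '')]


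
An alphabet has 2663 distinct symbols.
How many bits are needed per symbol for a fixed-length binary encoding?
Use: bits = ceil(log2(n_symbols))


log2(2663) = 11.3788
Bracket: 2^11 = 2048 < 2663 <= 2^12 = 4096
So ceil(log2(2663)) = 12

bits = ceil(log2(2663)) = ceil(11.3788) = 12 bits


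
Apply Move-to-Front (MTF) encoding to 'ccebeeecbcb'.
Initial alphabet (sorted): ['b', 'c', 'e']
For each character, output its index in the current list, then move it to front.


MTF encoding:
'c': index 1 in ['b', 'c', 'e'] -> ['c', 'b', 'e']
'c': index 0 in ['c', 'b', 'e'] -> ['c', 'b', 'e']
'e': index 2 in ['c', 'b', 'e'] -> ['e', 'c', 'b']
'b': index 2 in ['e', 'c', 'b'] -> ['b', 'e', 'c']
'e': index 1 in ['b', 'e', 'c'] -> ['e', 'b', 'c']
'e': index 0 in ['e', 'b', 'c'] -> ['e', 'b', 'c']
'e': index 0 in ['e', 'b', 'c'] -> ['e', 'b', 'c']
'c': index 2 in ['e', 'b', 'c'] -> ['c', 'e', 'b']
'b': index 2 in ['c', 'e', 'b'] -> ['b', 'c', 'e']
'c': index 1 in ['b', 'c', 'e'] -> ['c', 'b', 'e']
'b': index 1 in ['c', 'b', 'e'] -> ['b', 'c', 'e']


Output: [1, 0, 2, 2, 1, 0, 0, 2, 2, 1, 1]


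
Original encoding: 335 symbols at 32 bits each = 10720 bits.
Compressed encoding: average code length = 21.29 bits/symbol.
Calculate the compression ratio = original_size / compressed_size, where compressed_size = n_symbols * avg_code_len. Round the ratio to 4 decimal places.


original_size = n_symbols * orig_bits = 335 * 32 = 10720 bits
compressed_size = n_symbols * avg_code_len = 335 * 21.29 = 7132.15 bits
ratio = original_size / compressed_size = 10720 / 7132.15 = 1.5031

Compression ratio = 1.5031


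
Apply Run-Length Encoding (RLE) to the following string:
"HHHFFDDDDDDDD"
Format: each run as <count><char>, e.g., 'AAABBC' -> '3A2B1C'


Scanning runs left to right:
  i=0: run of 'H' x 3 -> '3H'
  i=3: run of 'F' x 2 -> '2F'
  i=5: run of 'D' x 8 -> '8D'

RLE = 3H2F8D


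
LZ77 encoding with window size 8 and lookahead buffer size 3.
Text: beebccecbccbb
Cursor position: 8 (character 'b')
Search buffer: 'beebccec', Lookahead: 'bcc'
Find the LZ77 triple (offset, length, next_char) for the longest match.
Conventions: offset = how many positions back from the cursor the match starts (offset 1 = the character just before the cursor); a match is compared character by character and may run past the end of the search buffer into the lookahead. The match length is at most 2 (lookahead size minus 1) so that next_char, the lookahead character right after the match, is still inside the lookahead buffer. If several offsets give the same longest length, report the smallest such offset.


Try each offset into the search buffer:
  offset=1 (pos 7, char 'c'): match length 0
  offset=2 (pos 6, char 'e'): match length 0
  offset=3 (pos 5, char 'c'): match length 0
  offset=4 (pos 4, char 'c'): match length 0
  offset=5 (pos 3, char 'b'): match length 2
  offset=6 (pos 2, char 'e'): match length 0
  offset=7 (pos 1, char 'e'): match length 0
  offset=8 (pos 0, char 'b'): match length 1
Longest match has length 2 at offset 5.
next_char = character at position 8 + 2 = 10 -> 'c'

Best match: offset=5, length=2 (matching 'bc' starting at position 3)
LZ77 triple: (5, 2, 'c')


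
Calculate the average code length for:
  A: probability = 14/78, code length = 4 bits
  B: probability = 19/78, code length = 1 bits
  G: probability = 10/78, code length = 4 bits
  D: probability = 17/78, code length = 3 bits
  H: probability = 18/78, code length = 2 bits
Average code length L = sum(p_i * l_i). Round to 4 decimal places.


Weighted contributions p_i * l_i:
  A: (14/78) * 4 = 56/78
  B: (19/78) * 1 = 19/78
  G: (10/78) * 4 = 40/78
  D: (17/78) * 3 = 51/78
  H: (18/78) * 2 = 36/78
Sum = (56 + 19 + 40 + 51 + 36)/78 = 202/78

L = 202/78 = 2.5897 bits/symbol


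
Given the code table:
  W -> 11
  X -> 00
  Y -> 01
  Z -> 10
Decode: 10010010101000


Decoding:
10 -> Z
01 -> Y
00 -> X
10 -> Z
10 -> Z
10 -> Z
00 -> X


Result: ZYXZZZX


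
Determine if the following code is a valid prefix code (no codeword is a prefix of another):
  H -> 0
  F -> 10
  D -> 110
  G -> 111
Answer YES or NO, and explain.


Checking each pair (does one codeword prefix another?):
  H='0' vs F='10': no prefix
  H='0' vs D='110': no prefix
  H='0' vs G='111': no prefix
  F='10' vs H='0': no prefix
  F='10' vs D='110': no prefix
  F='10' vs G='111': no prefix
  D='110' vs H='0': no prefix
  D='110' vs F='10': no prefix
  D='110' vs G='111': no prefix
  G='111' vs H='0': no prefix
  G='111' vs F='10': no prefix
  G='111' vs D='110': no prefix
No violation found over all pairs.

YES -- this is a valid prefix code. No codeword is a prefix of any other codeword.


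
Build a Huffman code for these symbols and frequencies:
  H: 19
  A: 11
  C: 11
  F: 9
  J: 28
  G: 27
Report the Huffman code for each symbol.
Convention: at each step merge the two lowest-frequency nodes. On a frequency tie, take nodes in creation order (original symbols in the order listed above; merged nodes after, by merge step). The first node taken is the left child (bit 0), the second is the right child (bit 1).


Huffman tree construction:
Step 1: Merge F(9) + A(11) = 20
Step 2: Merge C(11) + H(19) = 30
Step 3: Merge (F+A)(20) + G(27) = 47
Step 4: Merge J(28) + (C+H)(30) = 58
Step 5: Merge ((F+A)+G)(47) + (J+(C+H))(58) = 105
Read each symbol's code off the tree from the root (left child = 0, right child = 1).

Codes:
  H: 111 (length 3)
  A: 001 (length 3)
  C: 110 (length 3)
  F: 000 (length 3)
  J: 10 (length 2)
  G: 01 (length 2)
Average code length: 260/105 = 2.4762 bits/symbol


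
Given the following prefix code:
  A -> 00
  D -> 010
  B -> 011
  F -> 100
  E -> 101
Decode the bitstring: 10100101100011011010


Decoding step by step:
Bits 101 -> E
Bits 00 -> A
Bits 101 -> E
Bits 100 -> F
Bits 011 -> B
Bits 011 -> B
Bits 010 -> D


Decoded message: EAEFBBD


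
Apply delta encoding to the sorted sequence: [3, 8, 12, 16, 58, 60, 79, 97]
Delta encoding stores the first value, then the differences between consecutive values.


First value: 3
Deltas:
  8 - 3 = 5
  12 - 8 = 4
  16 - 12 = 4
  58 - 16 = 42
  60 - 58 = 2
  79 - 60 = 19
  97 - 79 = 18


Delta encoded: [3, 5, 4, 4, 42, 2, 19, 18]


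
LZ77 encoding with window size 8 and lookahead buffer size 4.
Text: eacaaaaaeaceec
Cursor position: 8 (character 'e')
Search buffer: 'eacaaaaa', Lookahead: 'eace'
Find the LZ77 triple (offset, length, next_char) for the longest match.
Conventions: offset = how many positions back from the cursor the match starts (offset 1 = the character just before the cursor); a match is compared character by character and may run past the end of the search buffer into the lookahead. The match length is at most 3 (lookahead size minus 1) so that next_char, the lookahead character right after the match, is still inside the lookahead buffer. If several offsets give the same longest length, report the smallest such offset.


Try each offset into the search buffer:
  offset=1 (pos 7, char 'a'): match length 0
  offset=2 (pos 6, char 'a'): match length 0
  offset=3 (pos 5, char 'a'): match length 0
  offset=4 (pos 4, char 'a'): match length 0
  offset=5 (pos 3, char 'a'): match length 0
  offset=6 (pos 2, char 'c'): match length 0
  offset=7 (pos 1, char 'a'): match length 0
  offset=8 (pos 0, char 'e'): match length 3
Longest match has length 3 at offset 8.
next_char = character at position 8 + 3 = 11 -> 'e'

Best match: offset=8, length=3 (matching 'eac' starting at position 0)
LZ77 triple: (8, 3, 'e')


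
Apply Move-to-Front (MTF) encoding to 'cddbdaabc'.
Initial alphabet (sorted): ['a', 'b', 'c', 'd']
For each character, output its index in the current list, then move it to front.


MTF encoding:
'c': index 2 in ['a', 'b', 'c', 'd'] -> ['c', 'a', 'b', 'd']
'd': index 3 in ['c', 'a', 'b', 'd'] -> ['d', 'c', 'a', 'b']
'd': index 0 in ['d', 'c', 'a', 'b'] -> ['d', 'c', 'a', 'b']
'b': index 3 in ['d', 'c', 'a', 'b'] -> ['b', 'd', 'c', 'a']
'd': index 1 in ['b', 'd', 'c', 'a'] -> ['d', 'b', 'c', 'a']
'a': index 3 in ['d', 'b', 'c', 'a'] -> ['a', 'd', 'b', 'c']
'a': index 0 in ['a', 'd', 'b', 'c'] -> ['a', 'd', 'b', 'c']
'b': index 2 in ['a', 'd', 'b', 'c'] -> ['b', 'a', 'd', 'c']
'c': index 3 in ['b', 'a', 'd', 'c'] -> ['c', 'b', 'a', 'd']


Output: [2, 3, 0, 3, 1, 3, 0, 2, 3]


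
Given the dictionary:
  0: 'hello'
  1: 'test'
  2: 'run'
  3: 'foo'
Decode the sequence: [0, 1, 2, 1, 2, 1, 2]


Look up each index in the dictionary:
  0 -> 'hello'
  1 -> 'test'
  2 -> 'run'
  1 -> 'test'
  2 -> 'run'
  1 -> 'test'
  2 -> 'run'

Decoded: "hello test run test run test run"


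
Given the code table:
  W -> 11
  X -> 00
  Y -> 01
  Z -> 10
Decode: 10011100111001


Decoding:
10 -> Z
01 -> Y
11 -> W
00 -> X
11 -> W
10 -> Z
01 -> Y


Result: ZYWXWZY


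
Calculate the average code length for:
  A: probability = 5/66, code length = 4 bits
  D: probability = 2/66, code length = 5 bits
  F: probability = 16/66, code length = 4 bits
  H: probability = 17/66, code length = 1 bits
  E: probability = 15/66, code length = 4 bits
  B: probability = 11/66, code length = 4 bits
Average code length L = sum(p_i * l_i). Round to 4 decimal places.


Weighted contributions p_i * l_i:
  A: (5/66) * 4 = 20/66
  D: (2/66) * 5 = 10/66
  F: (16/66) * 4 = 64/66
  H: (17/66) * 1 = 17/66
  E: (15/66) * 4 = 60/66
  B: (11/66) * 4 = 44/66
Sum = (20 + 10 + 64 + 17 + 60 + 44)/66 = 215/66

L = 215/66 = 3.2576 bits/symbol


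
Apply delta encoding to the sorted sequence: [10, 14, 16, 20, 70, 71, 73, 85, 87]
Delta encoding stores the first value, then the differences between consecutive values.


First value: 10
Deltas:
  14 - 10 = 4
  16 - 14 = 2
  20 - 16 = 4
  70 - 20 = 50
  71 - 70 = 1
  73 - 71 = 2
  85 - 73 = 12
  87 - 85 = 2


Delta encoded: [10, 4, 2, 4, 50, 1, 2, 12, 2]


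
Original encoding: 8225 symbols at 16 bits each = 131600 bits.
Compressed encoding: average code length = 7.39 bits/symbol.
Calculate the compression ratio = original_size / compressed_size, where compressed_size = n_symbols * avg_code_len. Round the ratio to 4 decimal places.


original_size = n_symbols * orig_bits = 8225 * 16 = 131600 bits
compressed_size = n_symbols * avg_code_len = 8225 * 7.39 = 60782.75 bits
ratio = original_size / compressed_size = 131600 / 60782.75 = 2.1651

Compression ratio = 2.1651


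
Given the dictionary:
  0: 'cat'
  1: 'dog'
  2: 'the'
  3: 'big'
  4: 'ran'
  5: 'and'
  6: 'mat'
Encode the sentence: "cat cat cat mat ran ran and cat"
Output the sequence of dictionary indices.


Look up each word in the dictionary:
  'cat' -> 0
  'cat' -> 0
  'cat' -> 0
  'mat' -> 6
  'ran' -> 4
  'ran' -> 4
  'and' -> 5
  'cat' -> 0

Encoded: [0, 0, 0, 6, 4, 4, 5, 0]


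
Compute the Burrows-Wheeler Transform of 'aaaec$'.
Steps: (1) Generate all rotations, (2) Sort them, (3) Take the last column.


Rotations (sorted):
  0: $aaaec -> last char: c
  1: aaaec$ -> last char: $
  2: aaec$a -> last char: a
  3: aec$aa -> last char: a
  4: c$aaae -> last char: e
  5: ec$aaa -> last char: a


BWT = c$aaea


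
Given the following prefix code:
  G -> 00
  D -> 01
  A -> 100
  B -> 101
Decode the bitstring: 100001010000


Decoding step by step:
Bits 100 -> A
Bits 00 -> G
Bits 101 -> B
Bits 00 -> G
Bits 00 -> G


Decoded message: AGBGG


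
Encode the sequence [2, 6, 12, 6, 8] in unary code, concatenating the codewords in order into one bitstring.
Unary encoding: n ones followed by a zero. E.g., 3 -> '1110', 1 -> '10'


Encode each number as n ones followed by a terminating 0:
  2 -> 110 (3 bits)
  6 -> 1111110 (7 bits)
  12 -> 1111111111110 (13 bits)
  6 -> 1111110 (7 bits)
  8 -> 111111110 (9 bits)
Total length = 3 + 7 + 13 + 7 + 9 = 39 bits.

Unary([2, 6, 12, 6, 8]) = 110111111011111111111101111110111111110 (39 bits)


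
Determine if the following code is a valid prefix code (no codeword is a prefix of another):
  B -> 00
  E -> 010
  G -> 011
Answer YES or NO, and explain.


Checking each pair (does one codeword prefix another?):
  B='00' vs E='010': no prefix
  B='00' vs G='011': no prefix
  E='010' vs B='00': no prefix
  E='010' vs G='011': no prefix
  G='011' vs B='00': no prefix
  G='011' vs E='010': no prefix
No violation found over all pairs.

YES -- this is a valid prefix code. No codeword is a prefix of any other codeword.


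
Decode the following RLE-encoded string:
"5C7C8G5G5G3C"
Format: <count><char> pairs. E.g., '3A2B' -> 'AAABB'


Expanding each <count><char> pair:
  5C -> 'CCCCC'
  7C -> 'CCCCCCC'
  8G -> 'GGGGGGGG'
  5G -> 'GGGGG'
  5G -> 'GGGGG'
  3C -> 'CCC'

Decoded = CCCCCCCCCCCCGGGGGGGGGGGGGGGGGGCCC


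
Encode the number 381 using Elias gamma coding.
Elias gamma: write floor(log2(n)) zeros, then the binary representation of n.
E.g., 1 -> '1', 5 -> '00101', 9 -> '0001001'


num_bits = floor(log2(381)) + 1 = 9
leading_zeros = num_bits - 1 = 8
binary(381) = 101111101

Elias gamma(381) = '00000000' + '101111101' = 00000000101111101 (17 bits)


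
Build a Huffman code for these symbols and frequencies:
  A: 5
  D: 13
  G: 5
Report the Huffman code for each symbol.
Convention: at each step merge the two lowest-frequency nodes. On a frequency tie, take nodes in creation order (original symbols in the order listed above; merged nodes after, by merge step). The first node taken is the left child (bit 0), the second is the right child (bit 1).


Huffman tree construction:
Step 1: Merge A(5) + G(5) = 10
Step 2: Merge (A+G)(10) + D(13) = 23
Read each symbol's code off the tree from the root (left child = 0, right child = 1).

Codes:
  A: 00 (length 2)
  D: 1 (length 1)
  G: 01 (length 2)
Average code length: 33/23 = 1.4348 bits/symbol


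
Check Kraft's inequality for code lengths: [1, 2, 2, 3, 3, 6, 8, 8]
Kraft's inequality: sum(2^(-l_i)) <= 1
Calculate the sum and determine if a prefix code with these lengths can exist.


Sum = 2^(-1) + 2^(-2) + 2^(-2) + 2^(-3) + 2^(-3) + 2^(-6) + 2^(-8) + 2^(-8)
    = 0.5 + 0.25 + 0.25 + 0.125 + 0.125 + 0.015625 + 0.00390625 + 0.00390625
    = 326/256 = 1.2734375
Since 1.2734375 > 1, Kraft's inequality is NOT satisfied.
A prefix code with these lengths CANNOT exist.

Kraft sum = 1.2734375. Not satisfied.


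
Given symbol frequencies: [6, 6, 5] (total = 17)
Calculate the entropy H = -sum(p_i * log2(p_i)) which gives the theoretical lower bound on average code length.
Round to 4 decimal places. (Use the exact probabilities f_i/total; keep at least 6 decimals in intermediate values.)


Per-symbol terms -p_i * log2(p_i) with p_i = f_i/17:
  p = 6/17 = 0.352941: log2(p) = -1.502500, -p*log2(p) = 0.530294
  p = 6/17 = 0.352941: log2(p) = -1.502500, -p*log2(p) = 0.530294
  p = 5/17 = 0.294118: log2(p) = -1.765535, -p*log2(p) = 0.519275
H = 0.530294 + 0.530294 + 0.519275 = 1.579863

H = 1.5799 bits/symbol


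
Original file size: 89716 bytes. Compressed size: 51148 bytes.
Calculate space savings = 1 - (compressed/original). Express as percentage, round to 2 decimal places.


ratio = compressed/original = 51148/89716 = 0.57011
savings = 1 - ratio = 1 - 0.57011 = 0.42989
as a percentage: 0.42989 * 100 = 42.99%

Space savings = 1 - 51148/89716 = 42.99%


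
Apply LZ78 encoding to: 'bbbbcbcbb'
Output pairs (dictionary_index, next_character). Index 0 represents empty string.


LZ78 encoding steps:
Dictionary: {0: ''}
Step 1: w='' (idx 0), next='b' -> output (0, 'b'), add 'b' as idx 1
Step 2: w='b' (idx 1), next='b' -> output (1, 'b'), add 'bb' as idx 2
Step 3: w='b' (idx 1), next='c' -> output (1, 'c'), add 'bc' as idx 3
Step 4: w='bc' (idx 3), next='b' -> output (3, 'b'), add 'bcb' as idx 4
Step 5: w='b' (idx 1), end of input -> output (1, '')


Encoded: [(0, 'b'), (1, 'b'), (1, 'c'), (3, 'b'), (1, '')]


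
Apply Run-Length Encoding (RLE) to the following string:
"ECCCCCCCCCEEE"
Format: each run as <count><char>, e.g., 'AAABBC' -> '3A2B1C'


Scanning runs left to right:
  i=0: run of 'E' x 1 -> '1E'
  i=1: run of 'C' x 9 -> '9C'
  i=10: run of 'E' x 3 -> '3E'

RLE = 1E9C3E


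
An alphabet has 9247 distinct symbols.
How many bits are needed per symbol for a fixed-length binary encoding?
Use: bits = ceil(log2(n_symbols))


log2(9247) = 13.1748
Bracket: 2^13 = 8192 < 9247 <= 2^14 = 16384
So ceil(log2(9247)) = 14

bits = ceil(log2(9247)) = ceil(13.1748) = 14 bits


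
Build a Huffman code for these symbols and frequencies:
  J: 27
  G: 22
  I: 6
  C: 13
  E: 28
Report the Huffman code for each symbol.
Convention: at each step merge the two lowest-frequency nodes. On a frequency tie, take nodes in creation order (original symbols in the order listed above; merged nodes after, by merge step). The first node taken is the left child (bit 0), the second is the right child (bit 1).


Huffman tree construction:
Step 1: Merge I(6) + C(13) = 19
Step 2: Merge (I+C)(19) + G(22) = 41
Step 3: Merge J(27) + E(28) = 55
Step 4: Merge ((I+C)+G)(41) + (J+E)(55) = 96
Read each symbol's code off the tree from the root (left child = 0, right child = 1).

Codes:
  J: 10 (length 2)
  G: 01 (length 2)
  I: 000 (length 3)
  C: 001 (length 3)
  E: 11 (length 2)
Average code length: 211/96 = 2.1979 bits/symbol


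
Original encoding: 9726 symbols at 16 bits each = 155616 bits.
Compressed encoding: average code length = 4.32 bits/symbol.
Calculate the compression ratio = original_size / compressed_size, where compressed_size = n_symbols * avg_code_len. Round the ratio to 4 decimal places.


original_size = n_symbols * orig_bits = 9726 * 16 = 155616 bits
compressed_size = n_symbols * avg_code_len = 9726 * 4.32 = 42016.32 bits
ratio = original_size / compressed_size = 155616 / 42016.32 = 3.7037

Compression ratio = 3.7037


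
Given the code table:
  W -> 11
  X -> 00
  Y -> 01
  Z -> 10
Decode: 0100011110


Decoding:
01 -> Y
00 -> X
01 -> Y
11 -> W
10 -> Z


Result: YXYWZ


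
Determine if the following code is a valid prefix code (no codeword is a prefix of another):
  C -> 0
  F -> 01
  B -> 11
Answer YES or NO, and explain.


Checking each pair (does one codeword prefix another?):
  C='0' vs F='01': prefix -- VIOLATION

NO -- this is NOT a valid prefix code. C (0) is a prefix of F (01).


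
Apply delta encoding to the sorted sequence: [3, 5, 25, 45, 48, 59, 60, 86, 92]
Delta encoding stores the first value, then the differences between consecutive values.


First value: 3
Deltas:
  5 - 3 = 2
  25 - 5 = 20
  45 - 25 = 20
  48 - 45 = 3
  59 - 48 = 11
  60 - 59 = 1
  86 - 60 = 26
  92 - 86 = 6


Delta encoded: [3, 2, 20, 20, 3, 11, 1, 26, 6]


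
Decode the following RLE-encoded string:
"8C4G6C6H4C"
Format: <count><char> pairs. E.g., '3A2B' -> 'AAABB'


Expanding each <count><char> pair:
  8C -> 'CCCCCCCC'
  4G -> 'GGGG'
  6C -> 'CCCCCC'
  6H -> 'HHHHHH'
  4C -> 'CCCC'

Decoded = CCCCCCCCGGGGCCCCCCHHHHHHCCCC


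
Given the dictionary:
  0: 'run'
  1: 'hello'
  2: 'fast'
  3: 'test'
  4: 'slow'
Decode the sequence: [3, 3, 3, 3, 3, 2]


Look up each index in the dictionary:
  3 -> 'test'
  3 -> 'test'
  3 -> 'test'
  3 -> 'test'
  3 -> 'test'
  2 -> 'fast'

Decoded: "test test test test test fast"


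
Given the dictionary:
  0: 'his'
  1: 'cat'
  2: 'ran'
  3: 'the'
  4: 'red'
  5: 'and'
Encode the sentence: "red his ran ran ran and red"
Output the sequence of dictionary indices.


Look up each word in the dictionary:
  'red' -> 4
  'his' -> 0
  'ran' -> 2
  'ran' -> 2
  'ran' -> 2
  'and' -> 5
  'red' -> 4

Encoded: [4, 0, 2, 2, 2, 5, 4]


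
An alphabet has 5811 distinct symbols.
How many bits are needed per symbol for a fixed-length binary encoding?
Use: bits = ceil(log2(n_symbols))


log2(5811) = 12.5046
Bracket: 2^12 = 4096 < 5811 <= 2^13 = 8192
So ceil(log2(5811)) = 13

bits = ceil(log2(5811)) = ceil(12.5046) = 13 bits


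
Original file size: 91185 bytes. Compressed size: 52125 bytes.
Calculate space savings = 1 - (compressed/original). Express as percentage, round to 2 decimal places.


ratio = compressed/original = 52125/91185 = 0.57164
savings = 1 - ratio = 1 - 0.57164 = 0.42836
as a percentage: 0.42836 * 100 = 42.84%

Space savings = 1 - 52125/91185 = 42.84%


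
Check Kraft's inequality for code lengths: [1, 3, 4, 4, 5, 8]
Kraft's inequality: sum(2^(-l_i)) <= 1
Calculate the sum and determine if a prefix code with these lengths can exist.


Sum = 2^(-1) + 2^(-3) + 2^(-4) + 2^(-4) + 2^(-5) + 2^(-8)
    = 0.5 + 0.125 + 0.0625 + 0.0625 + 0.03125 + 0.00390625
    = 201/256 = 0.78515625
Since 0.78515625 <= 1, Kraft's inequality IS satisfied.
A prefix code with these lengths CAN exist.

Kraft sum = 0.78515625. Satisfied.


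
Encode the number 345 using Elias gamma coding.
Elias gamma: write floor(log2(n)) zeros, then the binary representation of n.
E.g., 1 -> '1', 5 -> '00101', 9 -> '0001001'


num_bits = floor(log2(345)) + 1 = 9
leading_zeros = num_bits - 1 = 8
binary(345) = 101011001

Elias gamma(345) = '00000000' + '101011001' = 00000000101011001 (17 bits)


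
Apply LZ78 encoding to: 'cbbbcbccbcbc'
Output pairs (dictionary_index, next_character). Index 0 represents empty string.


LZ78 encoding steps:
Dictionary: {0: ''}
Step 1: w='' (idx 0), next='c' -> output (0, 'c'), add 'c' as idx 1
Step 2: w='' (idx 0), next='b' -> output (0, 'b'), add 'b' as idx 2
Step 3: w='b' (idx 2), next='b' -> output (2, 'b'), add 'bb' as idx 3
Step 4: w='c' (idx 1), next='b' -> output (1, 'b'), add 'cb' as idx 4
Step 5: w='c' (idx 1), next='c' -> output (1, 'c'), add 'cc' as idx 5
Step 6: w='b' (idx 2), next='c' -> output (2, 'c'), add 'bc' as idx 6
Step 7: w='bc' (idx 6), end of input -> output (6, '')


Encoded: [(0, 'c'), (0, 'b'), (2, 'b'), (1, 'b'), (1, 'c'), (2, 'c'), (6, '')]


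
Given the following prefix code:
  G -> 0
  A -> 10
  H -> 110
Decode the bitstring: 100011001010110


Decoding step by step:
Bits 10 -> A
Bits 0 -> G
Bits 0 -> G
Bits 110 -> H
Bits 0 -> G
Bits 10 -> A
Bits 10 -> A
Bits 110 -> H


Decoded message: AGGHGAAH


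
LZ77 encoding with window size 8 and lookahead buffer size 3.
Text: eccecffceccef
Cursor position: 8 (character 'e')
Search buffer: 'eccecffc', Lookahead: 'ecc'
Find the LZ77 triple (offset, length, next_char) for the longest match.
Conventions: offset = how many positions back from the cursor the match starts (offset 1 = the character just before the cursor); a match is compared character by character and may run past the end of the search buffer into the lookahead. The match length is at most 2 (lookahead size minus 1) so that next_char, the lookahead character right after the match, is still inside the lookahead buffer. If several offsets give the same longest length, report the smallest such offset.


Try each offset into the search buffer:
  offset=1 (pos 7, char 'c'): match length 0
  offset=2 (pos 6, char 'f'): match length 0
  offset=3 (pos 5, char 'f'): match length 0
  offset=4 (pos 4, char 'c'): match length 0
  offset=5 (pos 3, char 'e'): match length 2
  offset=6 (pos 2, char 'c'): match length 0
  offset=7 (pos 1, char 'c'): match length 0
  offset=8 (pos 0, char 'e'): match length 2
Longest match has length 2, found at offsets 5, 8; take the smallest, offset 5.
next_char = character at position 8 + 2 = 10 -> 'c'

Best match: offset=5, length=2 (matching 'ec' starting at position 3)
LZ77 triple: (5, 2, 'c')


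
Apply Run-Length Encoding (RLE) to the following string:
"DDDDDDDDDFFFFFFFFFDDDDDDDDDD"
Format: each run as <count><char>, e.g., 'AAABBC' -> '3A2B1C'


Scanning runs left to right:
  i=0: run of 'D' x 9 -> '9D'
  i=9: run of 'F' x 9 -> '9F'
  i=18: run of 'D' x 10 -> '10D'

RLE = 9D9F10D


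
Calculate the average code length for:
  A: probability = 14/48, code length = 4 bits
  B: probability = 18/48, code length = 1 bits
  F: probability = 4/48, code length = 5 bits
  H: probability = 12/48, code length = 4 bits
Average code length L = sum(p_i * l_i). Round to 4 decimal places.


Weighted contributions p_i * l_i:
  A: (14/48) * 4 = 56/48
  B: (18/48) * 1 = 18/48
  F: (4/48) * 5 = 20/48
  H: (12/48) * 4 = 48/48
Sum = (56 + 18 + 20 + 48)/48 = 142/48

L = 142/48 = 2.9583 bits/symbol


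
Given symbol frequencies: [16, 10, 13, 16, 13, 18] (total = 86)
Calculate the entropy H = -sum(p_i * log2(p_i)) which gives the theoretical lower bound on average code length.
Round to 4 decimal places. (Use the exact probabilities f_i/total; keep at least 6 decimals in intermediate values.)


Per-symbol terms -p_i * log2(p_i) with p_i = f_i/86:
  p = 16/86 = 0.186047: log2(p) = -2.426265, -p*log2(p) = 0.451398
  p = 10/86 = 0.116279: log2(p) = -3.104337, -p*log2(p) = 0.360969
  p = 13/86 = 0.151163: log2(p) = -2.725825, -p*log2(p) = 0.412043
  p = 16/86 = 0.186047: log2(p) = -2.426265, -p*log2(p) = 0.451398
  p = 13/86 = 0.151163: log2(p) = -2.725825, -p*log2(p) = 0.412043
  p = 18/86 = 0.209302: log2(p) = -2.256340, -p*log2(p) = 0.472257
H = 0.451398 + 0.360969 + 0.412043 + 0.451398 + 0.412043 + 0.472257 = 2.560108

H = 2.5601 bits/symbol


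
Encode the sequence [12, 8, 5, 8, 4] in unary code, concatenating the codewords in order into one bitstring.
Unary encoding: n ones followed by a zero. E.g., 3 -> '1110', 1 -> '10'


Encode each number as n ones followed by a terminating 0:
  12 -> 1111111111110 (13 bits)
  8 -> 111111110 (9 bits)
  5 -> 111110 (6 bits)
  8 -> 111111110 (9 bits)
  4 -> 11110 (5 bits)
Total length = 13 + 9 + 6 + 9 + 5 = 42 bits.

Unary([12, 8, 5, 8, 4]) = 111111111111011111111011111011111111011110 (42 bits)


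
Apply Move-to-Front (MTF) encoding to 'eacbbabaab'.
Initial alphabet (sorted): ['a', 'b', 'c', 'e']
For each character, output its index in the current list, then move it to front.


MTF encoding:
'e': index 3 in ['a', 'b', 'c', 'e'] -> ['e', 'a', 'b', 'c']
'a': index 1 in ['e', 'a', 'b', 'c'] -> ['a', 'e', 'b', 'c']
'c': index 3 in ['a', 'e', 'b', 'c'] -> ['c', 'a', 'e', 'b']
'b': index 3 in ['c', 'a', 'e', 'b'] -> ['b', 'c', 'a', 'e']
'b': index 0 in ['b', 'c', 'a', 'e'] -> ['b', 'c', 'a', 'e']
'a': index 2 in ['b', 'c', 'a', 'e'] -> ['a', 'b', 'c', 'e']
'b': index 1 in ['a', 'b', 'c', 'e'] -> ['b', 'a', 'c', 'e']
'a': index 1 in ['b', 'a', 'c', 'e'] -> ['a', 'b', 'c', 'e']
'a': index 0 in ['a', 'b', 'c', 'e'] -> ['a', 'b', 'c', 'e']
'b': index 1 in ['a', 'b', 'c', 'e'] -> ['b', 'a', 'c', 'e']


Output: [3, 1, 3, 3, 0, 2, 1, 1, 0, 1]


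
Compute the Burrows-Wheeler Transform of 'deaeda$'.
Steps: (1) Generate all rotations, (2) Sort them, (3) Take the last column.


Rotations (sorted):
  0: $deaeda -> last char: a
  1: a$deaed -> last char: d
  2: aeda$de -> last char: e
  3: da$deae -> last char: e
  4: deaeda$ -> last char: $
  5: eaeda$d -> last char: d
  6: eda$dea -> last char: a


BWT = adee$da


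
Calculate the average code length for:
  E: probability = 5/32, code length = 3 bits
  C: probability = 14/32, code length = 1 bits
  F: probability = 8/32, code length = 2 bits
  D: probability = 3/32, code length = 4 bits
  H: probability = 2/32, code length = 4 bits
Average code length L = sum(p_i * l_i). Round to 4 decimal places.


Weighted contributions p_i * l_i:
  E: (5/32) * 3 = 15/32
  C: (14/32) * 1 = 14/32
  F: (8/32) * 2 = 16/32
  D: (3/32) * 4 = 12/32
  H: (2/32) * 4 = 8/32
Sum = (15 + 14 + 16 + 12 + 8)/32 = 65/32

L = 65/32 = 2.0313 bits/symbol
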